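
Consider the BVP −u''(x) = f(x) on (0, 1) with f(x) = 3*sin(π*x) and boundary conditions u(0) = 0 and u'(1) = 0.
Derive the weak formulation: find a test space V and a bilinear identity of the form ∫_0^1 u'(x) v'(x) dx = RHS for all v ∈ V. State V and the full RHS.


V = {v ∈ H^1(0, 1) : v(0) = 0} (test functions vanish at x = 0 where u is specified); weak form: ∫_0^1 u'v' dx = ∫_0^1 (3*sin(π*x)) v dx for all v ∈ V.

Multiply both sides by a test function v and integrate from 0 to 1:
  ∫_0^1 −u''(x) v(x) dx = ∫_0^1 f(x) v(x) dx.
Integrate the LHS by parts once:
  ∫_0^1 −u'' v dx = −[u'(x) v(x)]_0^1 + ∫_0^1 u'(x) v'(x) dx.
Thus ∫_0^1 u'(x) v'(x) dx = ∫_0^1 f(x) v(x) dx + [u'(x) v(x)]_0^1.
Choose V so that boundary terms are either known or forced to vanish.
Mixed BC: u(0) = 0 (Dirichlet) and u'(1) = 0 (Neumann). Define V = {v ∈ H^1(0, 1) : v(0) = 0}. Then [u' v]_0^1 = u'(1)·v(1) − u'(0)·0 = 0.
Weak formulation: find u (satisfying any essential BC) such that ∫_0^1 u'(x) v'(x) dx = ∫_0^1 f v dx for all v ∈ V (Dirichlet at 0 absorbed into V; the Neumann datum at x = 1 is zero, so no boundary term remains).
Substituting f(x) = 3*sin(π*x), the right-hand side is ∫_0^1 (3*sin(π*x)) v dx.


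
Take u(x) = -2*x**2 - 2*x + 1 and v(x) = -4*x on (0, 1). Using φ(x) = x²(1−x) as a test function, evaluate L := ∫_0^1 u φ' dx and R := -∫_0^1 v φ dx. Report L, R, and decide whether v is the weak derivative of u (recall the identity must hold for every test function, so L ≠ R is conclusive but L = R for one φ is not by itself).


LHS = 11/30, RHS = 1/5. No, v is not the weak derivative of u.

u(x) = -2*x**2 - 2*x + 1, classical derivative u'(x) = -4*x - 2.
φ(x) = x²(1−x), so φ'(x) = x*(2 - 3*x).
Note φ(0) = φ(1) = 0, so the boundary term u·φ vanishes.
LHS = ∫_0^1 u(x) φ'(x) dx = ∫_0^1 (6*x^4 + 2*x^3 - 7*x^2 + 2*x) dx. Term by term:
  ∫_0^1 6*x^4 dx = 6/5;  ∫_0^1 2*x^3 dx = 1/2;  ∫_0^1 -7*x^2 dx = -7/3;
  ∫_0^1 2*x dx = 1.
Sum: 6/5 + 1/2 − 7/3 + 1 = 11/30.
So LHS = 11/30.
∫_0^1 v(x) φ(x) dx = ∫_0^1 (4*x^4 - 4*x^3) dx. Term by term:
  ∫_0^1 4*x^4 dx = 4/5;  ∫_0^1 -4*x^3 dx = -1.
Sum: 4/5 − 1 = -1/5.
So RHS = -∫_0^1 v(x) φ(x) dx = 1/5.
LHS − RHS = 1/6 ≠ 0, so the identity fails.
(For a valid weak derivative the identity must hold for EVERY test function, in particular this one. The failure shows v is NOT the weak derivative of u.)
Correct weak derivative would be u'(x) = -4*x - 2.


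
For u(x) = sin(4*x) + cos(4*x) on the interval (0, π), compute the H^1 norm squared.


||u||_{H^1(0,π)}^2 = 17*π

u'(x) = -4*sin(4*x) + 4*cos(4*x).
Expand u² and (u')² and integrate term by term on (0, π), using: for integers n ≥ 1, ∫_0^π sin²(nx) dx = ∫_0^π cos²(nx) dx = π/2; for n ≠ n', ∫_0^π sin(nx)sin(n'x) dx = ∫_0^π cos(nx)cos(n'x) dx = 0; and by product-to-sum, ∫_0^π sin(nx)cos(n'x) dx = ½∫_0^π [sin((n+n')x) + sin((n−n')x)] dx, which is 0 when n+n' is even and 2n/(n²−n'²) when n+n' is odd (it need not vanish on (0, π)).
  u² squared terms: (1)²·∫cos(4x)² dx = 1·π/2 = π/2;  (1)²·∫sin(4x)² dx = 1·π/2 = π/2.
  u² cross terms: 2·(1)·(1)·∫cos(4x)·sin(4x) dx = 2·(0) = 0.
  So ∫_0^π u² dx = π/2 + π/2 + 0 = π.
  (u')² squared terms: (-4)²·∫sin(4x)² dx = 16·π/2 = 8*π;  (4)²·∫cos(4x)² dx = 16·π/2 = 8*π.
  (u')² cross terms: 2·(-4)·(4)·∫sin(4x)·cos(4x) dx = -32·(0) = 0.
  So ∫_0^π (u')² dx = 8*π + 8*π + 0 = 16*π.
||u||_{H^1}^2 = (π) + (16*π) = 17*π.


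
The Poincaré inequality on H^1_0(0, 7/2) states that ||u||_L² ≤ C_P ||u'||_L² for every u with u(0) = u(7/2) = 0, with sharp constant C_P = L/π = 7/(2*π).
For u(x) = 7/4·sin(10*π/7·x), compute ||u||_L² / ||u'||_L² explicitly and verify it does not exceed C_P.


||u||_L² / ||u'||_L² = 7/(10*π) < C_P = 7/(2*π).

u(x) = 7/4·sin(10*π/7·x), so u'(x) = 5*π*cos(10*π*x/7)/2.
Writing u(x) = A·sin(kπx/L) with A = 7/4 and k = 5, use ∫_0^L sin²(kπx/L) dx = L/2 and ∫_0^L cos²(kπx/L) dx = L/2.
u² = 49/16·sin²(10*π/7·x) and (u')² = 25*π^2/4·cos²(10*π/7·x), and each of sin², cos² integrates to L/2 = 7/4 over (0, 7/2).
∫_0^7/2 u² dx = 343/64, so ||u||_L² = 7*sqrt(7)/8.
∫_0^7/2 (u')² dx = 175*π^2/16, so ||u'||_L² = 5*sqrt(7)*π/4.
Ratio ||u||_L² / ||u'||_L² = 7/(10*π).
Sharp Poincaré constant on H^1_0(0, 7/2) is C_P = L/π = 7/(2*π), achieved by sin(2*π/7·x).
This is the k = 5 harmonic; the ratio L/(kπ) is strictly less than C_P = L/π, consistent with the sharp inequality ||u||_L² ≤ C_P ||u'||_L².


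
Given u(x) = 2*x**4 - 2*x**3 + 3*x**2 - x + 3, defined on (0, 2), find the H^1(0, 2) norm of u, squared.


||u||_{H^1}^2 = 309712/315

The H^1 norm (squared) on an interval (0, L) is
  ||u||_{H^1}^2 = ∫_0^L u(x)^2 dx + ∫_0^L u'(x)^2 dx.
Compute u'(x) = 8*x**3 - 6*x**2 + 6*x - 1.
Then u(x)^2 = 4*x**8 - 8*x**7 + 16*x**6 - 16*x**5 + 25*x**4 - 18*x**3 + 19*x**2 - 6*x + 9 and u'(x)^2 = 64*x**6 - 96*x**5 + 132*x**4 - 88*x**3 + 48*x**2 - 12*x + 1.
Integrate each monomial from 0 to 2 using ∫_0^2 c·x^n dx = c·2^(n+1)/(n+1):
  ∫_0^2 u(x)^2 dx = ∫_0^2 (4*x^8 - 8*x^7 + 16*x^6 - 16*x^5 + 25*x^4 - 18*x^3 + 19*x^2 - 6*x + 9) dx. Term by term:
    ∫_0^2 4*x^8 dx = 2048/9;  ∫_0^2 -8*x^7 dx = -256;  ∫_0^2 16*x^6 dx = 2048/7;
    ∫_0^2 -16*x^5 dx = -512/3;  ∫_0^2 25*x^4 dx = 160;  ∫_0^2 -18*x^3 dx = -72;
    ∫_0^2 19*x^2 dx = 152/3;  ∫_0^2 -6*x dx = -12;  ∫_0^2 9 dx = 18.
  Sum: 2048/9 − 256 + 2048/7 − 512/3 + 160 − 72 + 152/3 − 12 + 18 = 15002/63.
  ∫_0^2 u'(x)^2 dx = ∫_0^2 (64*x^6 - 96*x^5 + 132*x^4 - 88*x^3 + 48*x^2 - 12*x + 1) dx. Term by term:
    ∫_0^2 64*x^6 dx = 8192/7;  ∫_0^2 -96*x^5 dx = -1024;  ∫_0^2 132*x^4 dx = 4224/5;
    ∫_0^2 -88*x^3 dx = -352;  ∫_0^2 48*x^2 dx = 128;  ∫_0^2 -12*x dx = -24;
    ∫_0^2 1 dx = 2.
  Sum: 8192/7 − 1024 + 4224/5 − 352 + 128 − 24 + 2 = 26078/35.
Adding: ||u||_{H^1}^2 = 15002/63 + 26078/35 = 309712/315.


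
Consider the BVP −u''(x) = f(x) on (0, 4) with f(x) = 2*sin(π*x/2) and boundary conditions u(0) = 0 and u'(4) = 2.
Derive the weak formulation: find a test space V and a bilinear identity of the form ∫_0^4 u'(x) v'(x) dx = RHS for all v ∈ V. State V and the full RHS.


V = {v ∈ H^1(0, 4) : v(0) = 0} (test functions vanish at x = 0 where u is specified); weak form: ∫_0^4 u'v' dx = ∫_0^4 (2*sin(π*x/2)) v dx + 2·v(4) for all v ∈ V.

Multiply both sides by a test function v and integrate from 0 to 4:
  ∫_0^4 −u''(x) v(x) dx = ∫_0^4 f(x) v(x) dx.
Integrate the LHS by parts once:
  ∫_0^4 −u'' v dx = −[u'(x) v(x)]_0^4 + ∫_0^4 u'(x) v'(x) dx.
Thus ∫_0^4 u'(x) v'(x) dx = ∫_0^4 f(x) v(x) dx + [u'(x) v(x)]_0^4.
Choose V so that boundary terms are either known or forced to vanish.
Mixed BC: u(0) = 0 (Dirichlet) and u'(4) = 2 (Neumann). Define V = {v ∈ H^1(0, 4) : v(0) = 0}. Then [u' v]_0^4 = u'(4)·v(4) − u'(0)·0 = 2·v(4).
Weak formulation: find u (satisfying any essential BC) such that ∫_0^4 u'(x) v'(x) dx = ∫_0^4 f v dx + 2·v(4) for all v ∈ V (Dirichlet at 0 absorbed into V; Neumann datum at x = 4 contributes the boundary term).
Substituting f(x) = 2*sin(π*x/2), the right-hand side is ∫_0^4 (2*sin(π*x/2)) v dx + 2·v(4).


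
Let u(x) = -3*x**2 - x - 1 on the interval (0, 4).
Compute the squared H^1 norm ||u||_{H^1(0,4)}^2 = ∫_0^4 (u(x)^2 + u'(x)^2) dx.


||u||_{H^1}^2 = 48968/15

The H^1 norm (squared) on an interval (0, L) is
  ||u||_{H^1}^2 = ∫_0^L u(x)^2 dx + ∫_0^L u'(x)^2 dx.
Compute u'(x) = -6*x - 1.
Then u(x)^2 = 9*x**4 + 6*x**3 + 7*x**2 + 2*x + 1 and u'(x)^2 = 36*x**2 + 12*x + 1.
Integrate each monomial from 0 to 4 using ∫_0^4 c·x^n dx = c·4^(n+1)/(n+1):
  ∫_0^4 u(x)^2 dx = ∫_0^4 (9*x^4 + 6*x^3 + 7*x^2 + 2*x + 1) dx. Term by term:
    ∫_0^4 9*x^4 dx = 9216/5;  ∫_0^4 6*x^3 dx = 384;  ∫_0^4 7*x^2 dx = 448/3;
    ∫_0^4 2*x dx = 16;  ∫_0^4 1 dx = 4.
  Sum: 9216/5 + 384 + 448/3 + 16 + 4 = 35948/15.
  ∫_0^4 u'(x)^2 dx = ∫_0^4 (36*x^2 + 12*x + 1) dx. Term by term:
    ∫_0^4 36*x^2 dx = 768;  ∫_0^4 12*x dx = 96;  ∫_0^4 1 dx = 4.
  Sum: 768 + 96 + 4 = 868.
Adding: ||u||_{H^1}^2 = 35948/15 + 868 = 48968/15.


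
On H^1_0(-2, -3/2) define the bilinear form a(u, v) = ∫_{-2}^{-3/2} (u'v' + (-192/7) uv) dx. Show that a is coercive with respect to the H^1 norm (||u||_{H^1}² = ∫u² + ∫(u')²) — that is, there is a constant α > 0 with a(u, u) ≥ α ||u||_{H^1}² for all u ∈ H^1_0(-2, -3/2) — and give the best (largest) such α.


α = 4*(-48 + 7*π^2)/(7*(1 + 4*π^2))

Coercivity of a(·,·) on H^1_0(-2, -3/2) means a(u, u) ≥ α ||u||_{H^1}² for every u ∈ H^1_0.
The interval has length L = 1/2, and Poincaré/coercivity depend only on L. Here a(u, u) = ∫(u')² + (-192/7)·∫u².
Here c = -192/7 < 0 with |c| < (π/L)² = 4*π^2, so coercivity still holds. The condition a(u,u) ≥ α||u||_{H^1}² reads (1−α)∫(u')² ≥ (α−c)∫u². Any admissible α is ≤ 1 (rapidly oscillating u have ∫u²/∫(u')² → 0), and α = 1 would force 0 ≥ (1−c)∫u², impossible since c < 1; so 1−α > 0. By the sharp Poincaré inequality on H^1_0 of an interval of length L, ∫(u')² ≥ (π/L)²∫u² with equality for the first sine mode sin(π(x−x₀)/L) (x₀ the left endpoint), so the inequality holds for all u iff (1−α)(π/L)² ≥ α − c, i.e. α ≤ ((π/L)² + c)/((π/L)² + 1) = (1 + c(L/π)²)/(1 + (L/π)²). (Direct route, valid since c ≤ 0: Poincaré gives c∫u² ≥ c(L/π)²∫(u')², so a(u,u) ≥ (1 + c(L/π)²)∫(u')², while ||u||_{H^1}² ≤ (1 + (L/π)²)∫(u')²; dividing yields the same α.) With (π/L)² = 4*π^2 and c = -192/7, the largest admissible constant is α = ((π/L)² + c)/((π/L)² + 1).
Simplifying, α = 4*(-48 + 7*π^2)/(7*(1 + 4*π^2)).


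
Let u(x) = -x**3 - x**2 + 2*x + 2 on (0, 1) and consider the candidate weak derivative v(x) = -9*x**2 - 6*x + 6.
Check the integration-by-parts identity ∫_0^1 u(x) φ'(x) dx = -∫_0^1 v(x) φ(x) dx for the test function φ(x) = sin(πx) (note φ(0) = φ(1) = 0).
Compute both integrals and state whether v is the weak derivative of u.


LHS = (-12 + π^2)/π^3, RHS = -36/π^3 + 3/π. No, v is not the weak derivative of u.

u(x) = -x**3 - x**2 + 2*x + 2, classical derivative u'(x) = -3*x**2 - 2*x + 2.
φ(x) = sin(πx), so φ'(x) = π*cos(π*x).
Note φ(0) = φ(1) = 0, so the boundary term u·φ vanishes.
LHS = ∫_0^1 u(x) φ'(x) dx = ∫_0^1 (-π*x^3*cos(π*x) - π*x^2*cos(π*x) + 2*π*x*cos(π*x) + 2*π*cos(π*x)) dx. Term by term:
  ∫_0^1 2*π*cos(π*x) dx = 0;  ∫_0^1 -π*x^2*cos(π*x) dx = 2/π;  ∫_0^1 -π*x^3*cos(π*x) dx = -12/π^3 + 3/π;
  ∫_0^1 2*π*x*cos(π*x) dx = -4/π.
Sum: 0 + 2/π + -12/π^3 + 3/π − 4/π = (-12 + π^2)/π^3.
So LHS = (-12 + π^2)/π^3.
∫_0^1 v(x) φ(x) dx = ∫_0^1 (-9*x^2*sin(π*x) - 6*x*sin(π*x) + 6*sin(π*x)) dx. Term by term:
  ∫_0^1 6*sin(π*x) dx = 12/π;  ∫_0^1 -9*x^2*sin(π*x) dx = -9/π + 36/π^3;  ∫_0^1 -6*x*sin(π*x) dx = -6/π.
Sum: 12/π + -9/π + 36/π^3 − 6/π = -3/π + 36/π^3.
So RHS = -∫_0^1 v(x) φ(x) dx = -36/π^3 + 3/π.
LHS − RHS = -2/π + 24/π^3 ≠ 0, so the identity fails.
(For a valid weak derivative the identity must hold for EVERY test function, in particular this one. The failure shows v is NOT the weak derivative of u.)
Correct weak derivative would be u'(x) = -3*x**2 - 2*x + 2.


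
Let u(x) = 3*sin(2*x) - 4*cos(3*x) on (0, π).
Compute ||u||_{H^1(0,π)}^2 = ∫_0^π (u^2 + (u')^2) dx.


||u||_{H^1(0,π)}^2 = 192 + 205*π/2

u'(x) = 12*sin(3*x) + 6*cos(2*x).
Expand u² and (u')² and integrate term by term on (0, π), using: for integers n ≥ 1, ∫_0^π sin²(nx) dx = ∫_0^π cos²(nx) dx = π/2; for n ≠ n', ∫_0^π sin(nx)sin(n'x) dx = ∫_0^π cos(nx)cos(n'x) dx = 0; and by product-to-sum, ∫_0^π sin(nx)cos(n'x) dx = ½∫_0^π [sin((n+n')x) + sin((n−n')x)] dx, which is 0 when n+n' is even and 2n/(n²−n'²) when n+n' is odd (it need not vanish on (0, π)).
  u² squared terms: (-4)²·∫cos(3x)² dx = 16·π/2 = 8*π;  (3)²·∫sin(2x)² dx = 9·π/2 = 9*π/2.
  u² cross terms: 2·(-4)·(3)·∫cos(3x)·sin(2x) dx = -24·(-4/5) = 96/5.
  So ∫_0^π u² dx = 8*π + 9*π/2 + 96/5 = 96/5 + 25*π/2.
  (u')² squared terms: (6)²·∫cos(2x)² dx = 36·π/2 = 18*π;  (12)²·∫sin(3x)² dx = 144·π/2 = 72*π.
  (u')² cross terms: 2·(6)·(12)·∫cos(2x)·sin(3x) dx = 144·(6/5) = 864/5.
  So ∫_0^π (u')² dx = 18*π + 72*π + 864/5 = 864/5 + 90*π.
||u||_{H^1}^2 = (96/5 + 25*π/2) + (864/5 + 90*π) = 192 + 205*π/2.


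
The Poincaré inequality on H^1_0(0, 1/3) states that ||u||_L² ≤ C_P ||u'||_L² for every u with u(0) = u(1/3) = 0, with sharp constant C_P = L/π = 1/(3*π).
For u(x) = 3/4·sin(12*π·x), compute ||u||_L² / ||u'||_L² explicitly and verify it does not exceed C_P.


||u||_L² / ||u'||_L² = 1/(12*π) < C_P = 1/(3*π).

u(x) = 3/4·sin(12*π·x), so u'(x) = 9*π*cos(12*π*x).
Writing u(x) = A·sin(kπx/L) with A = 3/4 and k = 4, use ∫_0^L sin²(kπx/L) dx = L/2 and ∫_0^L cos²(kπx/L) dx = L/2.
u² = 9/16·sin²(12*π·x) and (u')² = 81*π^2·cos²(12*π·x), and each of sin², cos² integrates to L/2 = 1/6 over (0, 1/3).
∫_0^1/3 u² dx = 3/32, so ||u||_L² = sqrt(6)/8.
∫_0^1/3 (u')² dx = 27*π^2/2, so ||u'||_L² = 3*sqrt(6)*π/2.
Ratio ||u||_L² / ||u'||_L² = 1/(12*π).
Sharp Poincaré constant on H^1_0(0, 1/3) is C_P = L/π = 1/(3*π), achieved by sin(3*π·x).
This is the k = 4 harmonic; the ratio L/(kπ) is strictly less than C_P = L/π, consistent with the sharp inequality ||u||_L² ≤ C_P ||u'||_L².


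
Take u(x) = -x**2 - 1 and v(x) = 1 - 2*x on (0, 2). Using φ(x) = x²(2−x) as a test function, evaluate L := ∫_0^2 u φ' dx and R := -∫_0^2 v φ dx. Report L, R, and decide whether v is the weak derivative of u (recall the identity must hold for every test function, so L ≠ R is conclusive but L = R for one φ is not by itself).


LHS = 16/5, RHS = 28/15. No, v is not the weak derivative of u.

u(x) = -x**2 - 1, classical derivative u'(x) = -2*x.
φ(x) = x²(2−x), so φ'(x) = x*(4 - 3*x).
Note φ(0) = φ(2) = 0, so the boundary term u·φ vanishes.
LHS = ∫_0^2 u(x) φ'(x) dx = ∫_0^2 (3*x^4 - 4*x^3 + 3*x^2 - 4*x) dx. Term by term:
  ∫_0^2 3*x^4 dx = 96/5;  ∫_0^2 -4*x^3 dx = -16;  ∫_0^2 3*x^2 dx = 8;
  ∫_0^2 -4*x dx = -8.
Sum: 96/5 − 16 + 8 − 8 = 16/5.
So LHS = 16/5.
∫_0^2 v(x) φ(x) dx = ∫_0^2 (2*x^4 - 5*x^3 + 2*x^2) dx. Term by term:
  ∫_0^2 2*x^4 dx = 64/5;  ∫_0^2 -5*x^3 dx = -20;  ∫_0^2 2*x^2 dx = 16/3.
Sum: 64/5 − 20 + 16/3 = -28/15.
So RHS = -∫_0^2 v(x) φ(x) dx = 28/15.
LHS − RHS = 4/3 ≠ 0, so the identity fails.
(For a valid weak derivative the identity must hold for EVERY test function, in particular this one. The failure shows v is NOT the weak derivative of u.)
Correct weak derivative would be u'(x) = -2*x.


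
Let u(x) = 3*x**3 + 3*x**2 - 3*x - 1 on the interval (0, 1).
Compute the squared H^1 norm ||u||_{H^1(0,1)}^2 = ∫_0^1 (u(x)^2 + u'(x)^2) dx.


||u||_{H^1}^2 = 1039/35

The H^1 norm (squared) on an interval (0, L) is
  ||u||_{H^1}^2 = ∫_0^L u(x)^2 dx + ∫_0^L u'(x)^2 dx.
Compute u'(x) = 9*x**2 + 6*x - 3.
Then u(x)^2 = 9*x**6 + 18*x**5 - 9*x**4 - 24*x**3 + 3*x**2 + 6*x + 1 and u'(x)^2 = 81*x**4 + 108*x**3 - 18*x**2 - 36*x + 9.
Integrate each monomial from 0 to 1 using ∫_0^1 c·x^n dx = c·1^(n+1)/(n+1):
  ∫_0^1 u(x)^2 dx = ∫_0^1 (9*x^6 + 18*x^5 - 9*x^4 - 24*x^3 + 3*x^2 + 6*x + 1) dx. Term by term:
    ∫_0^1 9*x^6 dx = 9/7;  ∫_0^1 18*x^5 dx = 3;  ∫_0^1 -9*x^4 dx = -9/5;
    ∫_0^1 -24*x^3 dx = -6;  ∫_0^1 3*x^2 dx = 1;  ∫_0^1 6*x dx = 3;
    ∫_0^1 1 dx = 1.
  Sum: 9/7 + 3 − 9/5 − 6 + 1 + 3 + 1 = 52/35.
  ∫_0^1 u'(x)^2 dx = ∫_0^1 (81*x^4 + 108*x^3 - 18*x^2 - 36*x + 9) dx. Term by term:
    ∫_0^1 81*x^4 dx = 81/5;  ∫_0^1 108*x^3 dx = 27;  ∫_0^1 -18*x^2 dx = -6;
    ∫_0^1 -36*x dx = -18;  ∫_0^1 9 dx = 9.
  Sum: 81/5 + 27 − 6 − 18 + 9 = 141/5.
Adding: ||u||_{H^1}^2 = 52/35 + 141/5 = 1039/35.


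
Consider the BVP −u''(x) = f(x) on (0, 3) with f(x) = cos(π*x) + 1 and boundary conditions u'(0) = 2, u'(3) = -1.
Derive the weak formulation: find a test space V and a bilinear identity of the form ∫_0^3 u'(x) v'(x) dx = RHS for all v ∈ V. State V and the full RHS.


V = H^1(0, 3) (v unrestricted at boundary; u is determined up to an additive constant); weak form: ∫_0^3 u'v' dx = ∫_0^3 (cos(π*x) + 1) v dx − v(3) − 2·v(0) for all v ∈ V.

Multiply both sides by a test function v and integrate from 0 to 3:
  ∫_0^3 −u''(x) v(x) dx = ∫_0^3 f(x) v(x) dx.
Integrate the LHS by parts once:
  ∫_0^3 −u'' v dx = −[u'(x) v(x)]_0^3 + ∫_0^3 u'(x) v'(x) dx.
Thus ∫_0^3 u'(x) v'(x) dx = ∫_0^3 f(x) v(x) dx + [u'(x) v(x)]_0^3.
Choose V so that boundary terms are either known or forced to vanish.
u has inhomogeneous Neumann u'(0) = 2, u'(3) = -1. [u' v]_0^3 = (-1)·v(3) − (2)·v(0) = − v(3) − 2·v(0). Take V = H^1(0, 3); boundary term becomes part of RHS.
Weak formulation: find u (satisfying any essential BC) such that ∫_0^3 u'(x) v'(x) dx = ∫_0^3 f v dx − v(3) − 2·v(0) for all v ∈ V (Neumann data are natural BCs: they enter the RHS as boundary terms).
Substituting f(x) = cos(π*x) + 1, the right-hand side is ∫_0^3 (cos(π*x) + 1) v dx − v(3) − 2·v(0).
Compatibility check (pure Neumann): taking v ≡ 1 ∈ V gives 0 = ∫_0^3 f dx + (-1) − (2), i.e. ∫_0^3 f dx must equal u'(0) − u'(3) = 3. Indeed ∫_0^3 (cos(π*x) + 1) dx = 3, so the data are compatible. The solution is then unique only up to an additive constant (fix it e.g. by requiring ∫_0^3 u dx = 0).


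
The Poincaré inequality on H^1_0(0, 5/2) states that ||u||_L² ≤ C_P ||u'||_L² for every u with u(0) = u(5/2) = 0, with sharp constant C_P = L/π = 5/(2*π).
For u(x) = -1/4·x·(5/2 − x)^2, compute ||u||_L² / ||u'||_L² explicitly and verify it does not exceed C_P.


||u||_L² / ||u'||_L² = 5*sqrt(14)/28 < C_P = 5/(2*π).

u(x) = -1/4·x·(5/2 − x)^2, so u'(x) = (5 - 6*x)*(2*x - 5)/16.
u(x) = -1/4·x·(5/2 − x)^2 vanishes at x = 0 and x = 5/2, so u ∈ H^1_0(0, 5/2). Differentiate via the product rule and integrate the resulting polynomials term by term.
  ∫_0^5/2 u² dx = ∫_0^5/2 (x^6/16 - 5*x^5/8 + 75*x^4/32 - 125*x^3/32 + 625*x^2/256) dx. Term by term:
    ∫_0^5/2 x^6/16 dx = 78125/14336;  ∫_0^5/2 -5*x^5/8 dx = -78125/3072;  ∫_0^5/2 75*x^4/32 dx = 46875/1024;
    ∫_0^5/2 -125*x^3/32 dx = -78125/2048;  ∫_0^5/2 625*x^2/256 dx = 78125/6144.
  Sum: 78125/14336 − 78125/3072 + 46875/1024 − 78125/2048 + 78125/6144 = 15625/43008.
  ∫_0^5/2 (u')² dx = ∫_0^5/2 (9*x^4/16 - 15*x^3/4 + 275*x^2/32 - 125*x/16 + 625/256) dx. Term by term:
    ∫_0^5/2 9*x^4/16 dx = 5625/512;  ∫_0^5/2 -15*x^3/4 dx = -9375/256;  ∫_0^5/2 275*x^2/32 dx = 34375/768;
    ∫_0^5/2 -125*x/16 dx = -3125/128;  ∫_0^5/2 625/256 dx = 3125/512.
  Sum: 5625/512 − 9375/256 + 34375/768 − 3125/128 + 3125/512 = 625/768.
∫_0^5/2 u² dx = 15625/43008, so ||u||_L² = 125*sqrt(42)/1344.
∫_0^5/2 (u')² dx = 625/768, so ||u'||_L² = 25*sqrt(3)/48.
Ratio ||u||_L² / ||u'||_L² = 5*sqrt(14)/28.
Sharp Poincaré constant on H^1_0(0, 5/2) is C_P = L/π = 5/(2*π), achieved by sin(2*π/5·x).
A polynomial bump cannot attain the sharp Poincaré constant (only the first sine eigenfunction does), so the ratio is strictly less than C_P, consistent with ||u||_L² ≤ C_P ||u'||_L².


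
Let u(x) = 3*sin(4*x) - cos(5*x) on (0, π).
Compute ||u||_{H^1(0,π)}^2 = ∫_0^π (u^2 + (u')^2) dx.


||u||_{H^1(0,π)}^2 = 416/3 + 179*π/2

u'(x) = 5*sin(5*x) + 12*cos(4*x).
Expand u² and (u')² and integrate term by term on (0, π), using: for integers n ≥ 1, ∫_0^π sin²(nx) dx = ∫_0^π cos²(nx) dx = π/2; for n ≠ n', ∫_0^π sin(nx)sin(n'x) dx = ∫_0^π cos(nx)cos(n'x) dx = 0; and by product-to-sum, ∫_0^π sin(nx)cos(n'x) dx = ½∫_0^π [sin((n+n')x) + sin((n−n')x)] dx, which is 0 when n+n' is even and 2n/(n²−n'²) when n+n' is odd (it need not vanish on (0, π)).
  u² squared terms: (-1)²·∫cos(5x)² dx = 1·π/2 = π/2;  (3)²·∫sin(4x)² dx = 9·π/2 = 9*π/2.
  u² cross terms: 2·(-1)·(3)·∫cos(5x)·sin(4x) dx = -6·(-8/9) = 16/3.
  So ∫_0^π u² dx = π/2 + 9*π/2 + 16/3 = 16/3 + 5*π.
  (u')² squared terms: (5)²·∫sin(5x)² dx = 25·π/2 = 25*π/2;  (12)²·∫cos(4x)² dx = 144·π/2 = 72*π.
  (u')² cross terms: 2·(5)·(12)·∫sin(5x)·cos(4x) dx = 120·(10/9) = 400/3.
  So ∫_0^π (u')² dx = 25*π/2 + 72*π + 400/3 = 400/3 + 169*π/2.
||u||_{H^1}^2 = (16/3 + 5*π) + (400/3 + 169*π/2) = 416/3 + 179*π/2.


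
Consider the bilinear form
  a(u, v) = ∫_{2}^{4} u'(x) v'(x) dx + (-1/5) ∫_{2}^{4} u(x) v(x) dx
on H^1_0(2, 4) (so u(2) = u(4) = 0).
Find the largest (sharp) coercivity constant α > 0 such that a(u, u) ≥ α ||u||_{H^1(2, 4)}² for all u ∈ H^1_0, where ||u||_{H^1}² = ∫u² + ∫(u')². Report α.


α = (-4/5 + π^2)/(4 + π^2)

Coercivity of a(·,·) on H^1_0(2, 4) means a(u, u) ≥ α ||u||_{H^1}² for every u ∈ H^1_0.
The interval has length L = 2, and Poincaré/coercivity depend only on L. Here a(u, u) = ∫(u')² + (-1/5)·∫u².
Here c = -1/5 < 0 with |c| < (π/L)² = π^2/4, so coercivity still holds. The condition a(u,u) ≥ α||u||_{H^1}² reads (1−α)∫(u')² ≥ (α−c)∫u². Any admissible α is ≤ 1 (rapidly oscillating u have ∫u²/∫(u')² → 0), and α = 1 would force 0 ≥ (1−c)∫u², impossible since c < 1; so 1−α > 0. By the sharp Poincaré inequality on H^1_0 of an interval of length L, ∫(u')² ≥ (π/L)²∫u² with equality for the first sine mode sin(π(x−x₀)/L) (x₀ the left endpoint), so the inequality holds for all u iff (1−α)(π/L)² ≥ α − c, i.e. α ≤ ((π/L)² + c)/((π/L)² + 1) = (1 + c(L/π)²)/(1 + (L/π)²). (Direct route, valid since c ≤ 0: Poincaré gives c∫u² ≥ c(L/π)²∫(u')², so a(u,u) ≥ (1 + c(L/π)²)∫(u')², while ||u||_{H^1}² ≤ (1 + (L/π)²)∫(u')²; dividing yields the same α.) With (π/L)² = π^2/4 and c = -1/5, the largest admissible constant is α = ((π/L)² + c)/((π/L)² + 1).
Simplifying, α = (-4/5 + π^2)/(4 + π^2).


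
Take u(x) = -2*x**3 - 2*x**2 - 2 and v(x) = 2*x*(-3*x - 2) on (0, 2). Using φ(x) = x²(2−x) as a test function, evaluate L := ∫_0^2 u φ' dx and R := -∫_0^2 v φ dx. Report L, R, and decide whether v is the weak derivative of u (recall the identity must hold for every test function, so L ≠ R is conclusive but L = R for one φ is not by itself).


LHS = 96/5, RHS = 96/5. Yes, v = u' weakly.

u(x) = -2*x**3 - 2*x**2 - 2, classical derivative u'(x) = -6*x**2 - 4*x.
φ(x) = x²(2−x), so φ'(x) = x*(4 - 3*x).
Note φ(0) = φ(2) = 0, so the boundary term u·φ vanishes.
LHS = ∫_0^2 u(x) φ'(x) dx = ∫_0^2 (6*x^5 - 2*x^4 - 8*x^3 + 6*x^2 - 8*x) dx. Term by term:
  ∫_0^2 6*x^5 dx = 64;  ∫_0^2 -2*x^4 dx = -64/5;  ∫_0^2 -8*x^3 dx = -32;
  ∫_0^2 6*x^2 dx = 16;  ∫_0^2 -8*x dx = -16.
Sum: 64 − 64/5 − 32 + 16 − 16 = 96/5.
So LHS = 96/5.
∫_0^2 v(x) φ(x) dx = ∫_0^2 (6*x^5 - 8*x^4 - 8*x^3) dx. Term by term:
  ∫_0^2 6*x^5 dx = 64;  ∫_0^2 -8*x^4 dx = -256/5;  ∫_0^2 -8*x^3 dx = -32.
Sum: 64 − 256/5 − 32 = -96/5.
So RHS = -∫_0^2 v(x) φ(x) dx = 96/5.
LHS = RHS, so the identity holds for this test φ.
Moreover u is smooth here and v(x) = u'(x) = -6*x**2 - 4*x pointwise, so the identity holds for every test function. Hence v is the weak derivative of u.


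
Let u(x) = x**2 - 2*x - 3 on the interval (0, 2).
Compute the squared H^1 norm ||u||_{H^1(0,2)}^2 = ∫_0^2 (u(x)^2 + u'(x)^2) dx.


||u||_{H^1}^2 = 446/15

The H^1 norm (squared) on an interval (0, L) is
  ||u||_{H^1}^2 = ∫_0^L u(x)^2 dx + ∫_0^L u'(x)^2 dx.
Compute u'(x) = 2*x - 2.
Then u(x)^2 = x**4 - 4*x**3 - 2*x**2 + 12*x + 9 and u'(x)^2 = 4*x**2 - 8*x + 4.
Integrate each monomial from 0 to 2 using ∫_0^2 c·x^n dx = c·2^(n+1)/(n+1):
  ∫_0^2 u(x)^2 dx = ∫_0^2 (x^4 - 4*x^3 - 2*x^2 + 12*x + 9) dx. Term by term:
    ∫_0^2 x^4 dx = 32/5;  ∫_0^2 -4*x^3 dx = -16;  ∫_0^2 -2*x^2 dx = -16/3;
    ∫_0^2 12*x dx = 24;  ∫_0^2 9 dx = 18.
  Sum: 32/5 − 16 − 16/3 + 24 + 18 = 406/15.
  ∫_0^2 u'(x)^2 dx = ∫_0^2 (4*x^2 - 8*x + 4) dx. Term by term:
    ∫_0^2 4*x^2 dx = 32/3;  ∫_0^2 -8*x dx = -16;  ∫_0^2 4 dx = 8.
  Sum: 32/3 − 16 + 8 = 8/3.
Adding: ||u||_{H^1}^2 = 406/15 + 8/3 = 446/15.


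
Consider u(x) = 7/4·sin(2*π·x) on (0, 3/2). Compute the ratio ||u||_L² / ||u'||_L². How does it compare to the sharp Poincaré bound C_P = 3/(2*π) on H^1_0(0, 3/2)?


||u||_L² / ||u'||_L² = 1/(2*π) < C_P = 3/(2*π).

u(x) = 7/4·sin(2*π·x), so u'(x) = 7*π*cos(2*π*x)/2.
Writing u(x) = A·sin(kπx/L) with A = 7/4 and k = 3, use ∫_0^L sin²(kπx/L) dx = L/2 and ∫_0^L cos²(kπx/L) dx = L/2.
u² = 49/16·sin²(2*π·x) and (u')² = 49*π^2/4·cos²(2*π·x), and each of sin², cos² integrates to L/2 = 3/4 over (0, 3/2).
∫_0^3/2 u² dx = 147/64, so ||u||_L² = 7*sqrt(3)/8.
∫_0^3/2 (u')² dx = 147*π^2/16, so ||u'||_L² = 7*sqrt(3)*π/4.
Ratio ||u||_L² / ||u'||_L² = 1/(2*π).
Sharp Poincaré constant on H^1_0(0, 3/2) is C_P = L/π = 3/(2*π), achieved by sin(2*π/3·x).
This is the k = 3 harmonic; the ratio L/(kπ) is strictly less than C_P = L/π, consistent with the sharp inequality ||u||_L² ≤ C_P ||u'||_L².


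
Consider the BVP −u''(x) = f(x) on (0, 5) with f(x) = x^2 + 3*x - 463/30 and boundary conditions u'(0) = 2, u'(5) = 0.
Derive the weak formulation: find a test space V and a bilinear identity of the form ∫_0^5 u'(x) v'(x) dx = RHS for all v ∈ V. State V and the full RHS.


V = H^1(0, 5) (v unrestricted at boundary; u is determined up to an additive constant); weak form: ∫_0^5 u'v' dx = ∫_0^5 (x^2 + 3*x - 463/30) v dx − 2·v(0) for all v ∈ V.

Multiply both sides by a test function v and integrate from 0 to 5:
  ∫_0^5 −u''(x) v(x) dx = ∫_0^5 f(x) v(x) dx.
Integrate the LHS by parts once:
  ∫_0^5 −u'' v dx = −[u'(x) v(x)]_0^5 + ∫_0^5 u'(x) v'(x) dx.
Thus ∫_0^5 u'(x) v'(x) dx = ∫_0^5 f(x) v(x) dx + [u'(x) v(x)]_0^5.
Choose V so that boundary terms are either known or forced to vanish.
u has inhomogeneous Neumann u'(0) = 2, u'(5) = 0. [u' v]_0^5 = (0)·v(5) − (2)·v(0) = − 2·v(0). Take V = H^1(0, 5); boundary term becomes part of RHS.
Weak formulation: find u (satisfying any essential BC) such that ∫_0^5 u'(x) v'(x) dx = ∫_0^5 f v dx − 2·v(0) for all v ∈ V (Neumann data are natural BCs: they enter the RHS as boundary terms).
Substituting f(x) = x^2 + 3*x - 463/30, the right-hand side is ∫_0^5 (x^2 + 3*x - 463/30) v dx − 2·v(0).
Compatibility check (pure Neumann): taking v ≡ 1 ∈ V gives 0 = ∫_0^5 f dx + (0) − (2), i.e. ∫_0^5 f dx must equal u'(0) − u'(5) = 2. Indeed ∫_0^5 (x^2 + 3*x - 463/30) dx = 2, so the data are compatible. The solution is then unique only up to an additive constant (fix it e.g. by requiring ∫_0^5 u dx = 0).


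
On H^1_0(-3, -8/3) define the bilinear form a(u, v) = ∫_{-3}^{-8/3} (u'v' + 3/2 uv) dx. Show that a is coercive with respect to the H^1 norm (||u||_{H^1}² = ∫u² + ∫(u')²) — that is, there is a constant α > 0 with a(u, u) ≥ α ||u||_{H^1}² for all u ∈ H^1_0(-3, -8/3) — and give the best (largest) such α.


α = 1

Coercivity of a(·,·) on H^1_0(-3, -8/3) means a(u, u) ≥ α ||u||_{H^1}² for every u ∈ H^1_0.
The interval has length L = 1/3, and Poincaré/coercivity depend only on L. Here a(u, u) = ∫(u')² + (3/2)·∫u².
Here c = 3/2 ≥ 1, so a(u,u) = ∫(u')² + c∫u² ≥ ∫(u')² + ∫u² = ||u||_{H^1}², i.e. α = 1 works. No larger α is possible: a(u,u) ≥ α||u||_{H^1}² means (1−α)∫(u')² ≥ (α−c)∫u², and for the modes u_n = sin(nπ(x−x₀)/L) (x₀ the left endpoint) one has ∫u_n²/∫(u_n')² = (L/(nπ))² → 0, so a(u_n,u_n)/||u_n||_{H^1}² → 1. Hence the optimal constant is α = 1.
Therefore α = 1.


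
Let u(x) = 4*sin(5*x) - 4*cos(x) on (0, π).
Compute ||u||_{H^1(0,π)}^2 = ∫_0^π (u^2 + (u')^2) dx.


||u||_{H^1(0,π)}^2 = 224*π

u'(x) = 4*sin(x) + 20*cos(5*x).
Expand u² and (u')² and integrate term by term on (0, π), using: for integers n ≥ 1, ∫_0^π sin²(nx) dx = ∫_0^π cos²(nx) dx = π/2; for n ≠ n', ∫_0^π sin(nx)sin(n'x) dx = ∫_0^π cos(nx)cos(n'x) dx = 0; and by product-to-sum, ∫_0^π sin(nx)cos(n'x) dx = ½∫_0^π [sin((n+n')x) + sin((n−n')x)] dx, which is 0 when n+n' is even and 2n/(n²−n'²) when n+n' is odd (it need not vanish on (0, π)).
  u² squared terms: (-4)²·∫cos(x)² dx = 16·π/2 = 8*π;  (4)²·∫sin(5x)² dx = 16·π/2 = 8*π.
  u² cross terms: 2·(-4)·(4)·∫cos(x)·sin(5x) dx = -32·(0) = 0.
  So ∫_0^π u² dx = 8*π + 8*π + 0 = 16*π.
  (u')² squared terms: (4)²·∫sin(x)² dx = 16·π/2 = 8*π;  (20)²·∫cos(5x)² dx = 400·π/2 = 200*π.
  (u')² cross terms: 2·(4)·(20)·∫sin(x)·cos(5x) dx = 160·(0) = 0.
  So ∫_0^π (u')² dx = 8*π + 200*π + 0 = 208*π.
||u||_{H^1}^2 = (16*π) + (208*π) = 224*π.


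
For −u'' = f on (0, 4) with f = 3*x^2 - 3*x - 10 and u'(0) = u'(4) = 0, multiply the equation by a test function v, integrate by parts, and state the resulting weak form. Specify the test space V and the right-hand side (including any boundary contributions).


V = H^1(0, 4) (no boundary constraint on v; u is determined up to an additive constant); weak form: ∫_0^4 u'v' dx = ∫_0^4 (3*x^2 - 3*x - 10) v dx for all v ∈ V.

Multiply both sides by a test function v and integrate from 0 to 4:
  ∫_0^4 −u''(x) v(x) dx = ∫_0^4 f(x) v(x) dx.
Integrate the LHS by parts once:
  ∫_0^4 −u'' v dx = −[u'(x) v(x)]_0^4 + ∫_0^4 u'(x) v'(x) dx.
Thus ∫_0^4 u'(x) v'(x) dx = ∫_0^4 f(x) v(x) dx + [u'(x) v(x)]_0^4.
Choose V so that boundary terms are either known or forced to vanish.
u has homogeneous Neumann: u'(0) = u'(4) = 0. So [u' v]_0^4 = 0·v(4) − 0·v(0) = 0 for any v; take V = H^1(0, 4).
Weak formulation: find u (satisfying any essential BC) such that ∫_0^4 u'(x) v'(x) dx = ∫_0^4 f v dx for all v ∈ V (homogeneous Neumann, so boundary terms vanish).
Substituting f(x) = 3*x^2 - 3*x - 10, the right-hand side is ∫_0^4 (3*x^2 - 3*x - 10) v dx.
Compatibility check (pure Neumann): taking v ≡ 1 ∈ V gives 0 = ∫_0^4 f dx + (0) − (0), i.e. ∫_0^4 f dx must equal u'(0) − u'(4) = 0. Indeed ∫_0^4 (3*x^2 - 3*x - 10) dx = 0, so the data are compatible. The solution is then unique only up to an additive constant (fix it e.g. by requiring ∫_0^4 u dx = 0).


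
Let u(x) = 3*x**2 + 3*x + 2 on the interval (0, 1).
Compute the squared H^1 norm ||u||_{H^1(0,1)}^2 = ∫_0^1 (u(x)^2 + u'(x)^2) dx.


||u||_{H^1}^2 = 623/10

The H^1 norm (squared) on an interval (0, L) is
  ||u||_{H^1}^2 = ∫_0^L u(x)^2 dx + ∫_0^L u'(x)^2 dx.
Compute u'(x) = 6*x + 3.
Then u(x)^2 = 9*x**4 + 18*x**3 + 21*x**2 + 12*x + 4 and u'(x)^2 = 36*x**2 + 36*x + 9.
Integrate each monomial from 0 to 1 using ∫_0^1 c·x^n dx = c·1^(n+1)/(n+1):
  ∫_0^1 u(x)^2 dx = ∫_0^1 (9*x^4 + 18*x^3 + 21*x^2 + 12*x + 4) dx. Term by term:
    ∫_0^1 9*x^4 dx = 9/5;  ∫_0^1 18*x^3 dx = 9/2;  ∫_0^1 21*x^2 dx = 7;
    ∫_0^1 12*x dx = 6;  ∫_0^1 4 dx = 4.
  Sum: 9/5 + 9/2 + 7 + 6 + 4 = 233/10.
  ∫_0^1 u'(x)^2 dx = ∫_0^1 (36*x^2 + 36*x + 9) dx. Term by term:
    ∫_0^1 36*x^2 dx = 12;  ∫_0^1 36*x dx = 18;  ∫_0^1 9 dx = 9.
  Sum: 12 + 18 + 9 = 39.
Adding: ||u||_{H^1}^2 = 233/10 + 39 = 623/10.


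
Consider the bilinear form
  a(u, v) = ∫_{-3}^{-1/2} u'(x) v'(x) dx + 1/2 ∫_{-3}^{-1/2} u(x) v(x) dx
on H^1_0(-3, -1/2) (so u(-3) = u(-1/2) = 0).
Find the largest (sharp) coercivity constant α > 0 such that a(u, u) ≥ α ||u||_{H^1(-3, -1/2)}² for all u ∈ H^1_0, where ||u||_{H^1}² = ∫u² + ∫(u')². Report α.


α = (25 + 8*π^2)/(2*(25 + 4*π^2))

Coercivity of a(·,·) on H^1_0(-3, -1/2) means a(u, u) ≥ α ||u||_{H^1}² for every u ∈ H^1_0.
The interval has length L = 5/2, and Poincaré/coercivity depend only on L. Here a(u, u) = ∫(u')² + (1/2)·∫u².
Here 0 < c = 1/2 < 1. The condition a(u,u) ≥ α||u||_{H^1}² reads (1−α)∫(u')² ≥ (α−c)∫u². Any admissible α is ≤ 1 (rapidly oscillating u have ∫u²/∫(u')² → 0), and α = 1 would force 0 ≥ (1−c)∫u², impossible since c < 1; so 1−α > 0. By the sharp Poincaré inequality on H^1_0 of an interval of length L, ∫(u')² ≥ (π/L)²∫u² with equality for the first sine mode sin(π(x−x₀)/L) (x₀ the left endpoint), so the inequality holds for all u iff (1−α)(π/L)² ≥ α − c, i.e. α ≤ ((π/L)² + c)/((π/L)² + 1) = (1 + c(L/π)²)/(1 + (L/π)²). With (π/L)² = 4*π^2/25 and c = 1/2, the largest admissible constant is α = ((π/L)² + c)/((π/L)² + 1).
Simplifying, α = (25 + 8*π^2)/(2*(25 + 4*π^2)).


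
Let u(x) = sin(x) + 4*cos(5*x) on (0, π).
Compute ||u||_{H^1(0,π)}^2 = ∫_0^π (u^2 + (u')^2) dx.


||u||_{H^1(0,π)}^2 = 209*π

u'(x) = -20*sin(5*x) + cos(x).
Expand u² and (u')² and integrate term by term on (0, π), using: for integers n ≥ 1, ∫_0^π sin²(nx) dx = ∫_0^π cos²(nx) dx = π/2; for n ≠ n', ∫_0^π sin(nx)sin(n'x) dx = ∫_0^π cos(nx)cos(n'x) dx = 0; and by product-to-sum, ∫_0^π sin(nx)cos(n'x) dx = ½∫_0^π [sin((n+n')x) + sin((n−n')x)] dx, which is 0 when n+n' is even and 2n/(n²−n'²) when n+n' is odd (it need not vanish on (0, π)).
  u² squared terms: (4)²·∫cos(5x)² dx = 16·π/2 = 8*π;  (1)²·∫sin(x)² dx = 1·π/2 = π/2.
  u² cross terms: 2·(4)·(1)·∫cos(5x)·sin(x) dx = 8·(0) = 0.
  So ∫_0^π u² dx = 8*π + π/2 + 0 = 17*π/2.
  (u')² squared terms: (-20)²·∫sin(5x)² dx = 400·π/2 = 200*π;  (1)²·∫cos(x)² dx = 1·π/2 = π/2.
  (u')² cross terms: 2·(-20)·(1)·∫sin(5x)·cos(x) dx = -40·(0) = 0.
  So ∫_0^π (u')² dx = 200*π + π/2 + 0 = 401*π/2.
||u||_{H^1}^2 = (17*π/2) + (401*π/2) = 209*π.


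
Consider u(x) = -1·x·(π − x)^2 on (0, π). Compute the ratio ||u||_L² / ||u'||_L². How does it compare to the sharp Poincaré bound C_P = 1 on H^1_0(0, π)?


||u||_L² / ||u'||_L² = sqrt(14)*π/14 < C_P = 1.

u(x) = -1·x·(π − x)^2, so u'(x) = (π - 3*x)*(x - π).
u(x) = -1·x·(π − x)^2 vanishes at x = 0 and x = π, so u ∈ H^1_0(0, π). Differentiate via the product rule and integrate the resulting polynomials term by term.
  ∫_0^π u² dx = ∫_0^π (x^6 - 4*π*x^5 + 6*π^2*x^4 - 4*π^3*x^3 + π^4*x^2) dx. Term by term:
    ∫_0^π x^6 dx = π^7/7;  ∫_0^π -4*π*x^5 dx = -2*π^7/3;  ∫_0^π 6*π^2*x^4 dx = 6*π^7/5;
    ∫_0^π -4*π^3*x^3 dx = -π^7;  ∫_0^π π^4*x^2 dx = π^7/3.
  Sum: π^7/7 − 2*π^7/3 + 6*π^7/5 − π^7 + π^7/3 = π^7/105.
  ∫_0^π (u')² dx = ∫_0^π (9*x^4 - 24*π*x^3 + 22*π^2*x^2 - 8*π^3*x + π^4) dx. Term by term:
    ∫_0^π 9*x^4 dx = 9*π^5/5;  ∫_0^π -24*π*x^3 dx = -6*π^5;  ∫_0^π 22*π^2*x^2 dx = 22*π^5/3;
    ∫_0^π -8*π^3*x dx = -4*π^5;  ∫_0^π π^4 dx = π^5.
  Sum: 9*π^5/5 − 6*π^5 + 22*π^5/3 − 4*π^5 + π^5 = 2*π^5/15.
∫_0^π u² dx = π^7/105, so ||u||_L² = sqrt(105)*π^(7/2)/105.
∫_0^π (u')² dx = 2*π^5/15, so ||u'||_L² = sqrt(30)*π^(5/2)/15.
Ratio ||u||_L² / ||u'||_L² = sqrt(14)*π/14.
Sharp Poincaré constant on H^1_0(0, π) is C_P = L/π = 1, achieved by sin(x).
A polynomial bump cannot attain the sharp Poincaré constant (only the first sine eigenfunction does), so the ratio is strictly less than C_P, consistent with ||u||_L² ≤ C_P ||u'||_L².


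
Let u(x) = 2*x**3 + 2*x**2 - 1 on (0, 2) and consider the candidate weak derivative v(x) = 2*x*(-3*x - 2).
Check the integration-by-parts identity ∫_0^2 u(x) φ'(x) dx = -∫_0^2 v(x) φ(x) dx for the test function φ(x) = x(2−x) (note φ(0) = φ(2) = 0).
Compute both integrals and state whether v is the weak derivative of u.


LHS = -224/15, RHS = 224/15. No, v is not the weak derivative of u.

u(x) = 2*x**3 + 2*x**2 - 1, classical derivative u'(x) = 6*x**2 + 4*x.
φ(x) = x(2−x), so φ'(x) = 2 - 2*x.
Note φ(0) = φ(2) = 0, so the boundary term u·φ vanishes.
LHS = ∫_0^2 u(x) φ'(x) dx = ∫_0^2 (-4*x^4 + 4*x^2 + 2*x - 2) dx. Term by term:
  ∫_0^2 -4*x^4 dx = -128/5;  ∫_0^2 4*x^2 dx = 32/3;  ∫_0^2 2*x dx = 4;
  ∫_0^2 -2 dx = -4.
Sum: -128/5 + 32/3 + 4 − 4 = -224/15.
So LHS = -224/15.
∫_0^2 v(x) φ(x) dx = ∫_0^2 (6*x^4 - 8*x^3 - 8*x^2) dx. Term by term:
  ∫_0^2 6*x^4 dx = 192/5;  ∫_0^2 -8*x^3 dx = -32;  ∫_0^2 -8*x^2 dx = -64/3.
Sum: 192/5 − 32 − 64/3 = -224/15.
So RHS = -∫_0^2 v(x) φ(x) dx = 224/15.
LHS − RHS = -448/15 ≠ 0, so the identity fails.
(For a valid weak derivative the identity must hold for EVERY test function, in particular this one. The failure shows v is NOT the weak derivative of u.)
Correct weak derivative would be u'(x) = 6*x**2 + 4*x.


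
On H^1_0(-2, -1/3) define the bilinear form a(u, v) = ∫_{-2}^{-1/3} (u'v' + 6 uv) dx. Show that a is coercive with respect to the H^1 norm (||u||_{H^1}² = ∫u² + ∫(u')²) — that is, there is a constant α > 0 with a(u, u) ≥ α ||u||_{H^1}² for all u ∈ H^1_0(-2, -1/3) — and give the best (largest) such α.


α = 1

Coercivity of a(·,·) on H^1_0(-2, -1/3) means a(u, u) ≥ α ||u||_{H^1}² for every u ∈ H^1_0.
The interval has length L = 5/3, and Poincaré/coercivity depend only on L. Here a(u, u) = ∫(u')² + (6)·∫u².
Here c = 6 ≥ 1, so a(u,u) = ∫(u')² + c∫u² ≥ ∫(u')² + ∫u² = ||u||_{H^1}², i.e. α = 1 works. No larger α is possible: a(u,u) ≥ α||u||_{H^1}² means (1−α)∫(u')² ≥ (α−c)∫u², and for the modes u_n = sin(nπ(x−x₀)/L) (x₀ the left endpoint) one has ∫u_n²/∫(u_n')² = (L/(nπ))² → 0, so a(u_n,u_n)/||u_n||_{H^1}² → 1. Hence the optimal constant is α = 1.
Therefore α = 1.


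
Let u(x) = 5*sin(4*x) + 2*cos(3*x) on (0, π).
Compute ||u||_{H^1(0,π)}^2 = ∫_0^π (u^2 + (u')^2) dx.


||u||_{H^1(0,π)}^2 = 1600/7 + 465*π/2

u'(x) = -6*sin(3*x) + 20*cos(4*x).
Expand u² and (u')² and integrate term by term on (0, π), using: for integers n ≥ 1, ∫_0^π sin²(nx) dx = ∫_0^π cos²(nx) dx = π/2; for n ≠ n', ∫_0^π sin(nx)sin(n'x) dx = ∫_0^π cos(nx)cos(n'x) dx = 0; and by product-to-sum, ∫_0^π sin(nx)cos(n'x) dx = ½∫_0^π [sin((n+n')x) + sin((n−n')x)] dx, which is 0 when n+n' is even and 2n/(n²−n'²) when n+n' is odd (it need not vanish on (0, π)).
  u² squared terms: (2)²·∫cos(3x)² dx = 4·π/2 = 2*π;  (5)²·∫sin(4x)² dx = 25·π/2 = 25*π/2.
  u² cross terms: 2·(2)·(5)·∫cos(3x)·sin(4x) dx = 20·(8/7) = 160/7.
  So ∫_0^π u² dx = 2*π + 25*π/2 + 160/7 = 160/7 + 29*π/2.
  (u')² squared terms: (-6)²·∫sin(3x)² dx = 36·π/2 = 18*π;  (20)²·∫cos(4x)² dx = 400·π/2 = 200*π.
  (u')² cross terms: 2·(-6)·(20)·∫sin(3x)·cos(4x) dx = -240·(-6/7) = 1440/7.
  So ∫_0^π (u')² dx = 18*π + 200*π + 1440/7 = 1440/7 + 218*π.
||u||_{H^1}^2 = (160/7 + 29*π/2) + (1440/7 + 218*π) = 1600/7 + 465*π/2.


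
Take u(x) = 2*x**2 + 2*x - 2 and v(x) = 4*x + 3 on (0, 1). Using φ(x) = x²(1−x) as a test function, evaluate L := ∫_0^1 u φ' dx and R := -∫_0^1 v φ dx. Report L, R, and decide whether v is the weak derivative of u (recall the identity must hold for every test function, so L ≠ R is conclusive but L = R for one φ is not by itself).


LHS = -11/30, RHS = -9/20. No, v is not the weak derivative of u.

u(x) = 2*x**2 + 2*x - 2, classical derivative u'(x) = 4*x + 2.
φ(x) = x²(1−x), so φ'(x) = x*(2 - 3*x).
Note φ(0) = φ(1) = 0, so the boundary term u·φ vanishes.
LHS = ∫_0^1 u(x) φ'(x) dx = ∫_0^1 (-6*x^4 - 2*x^3 + 10*x^2 - 4*x) dx. Term by term:
  ∫_0^1 -6*x^4 dx = -6/5;  ∫_0^1 -2*x^3 dx = -1/2;  ∫_0^1 10*x^2 dx = 10/3;
  ∫_0^1 -4*x dx = -2.
Sum: -6/5 − 1/2 + 10/3 − 2 = -11/30.
So LHS = -11/30.
∫_0^1 v(x) φ(x) dx = ∫_0^1 (-4*x^4 + x^3 + 3*x^2) dx. Term by term:
  ∫_0^1 -4*x^4 dx = -4/5;  ∫_0^1 x^3 dx = 1/4;  ∫_0^1 3*x^2 dx = 1.
Sum: -4/5 + 1/4 + 1 = 9/20.
So RHS = -∫_0^1 v(x) φ(x) dx = -9/20.
LHS − RHS = 1/12 ≠ 0, so the identity fails.
(For a valid weak derivative the identity must hold for EVERY test function, in particular this one. The failure shows v is NOT the weak derivative of u.)
Correct weak derivative would be u'(x) = 4*x + 2.


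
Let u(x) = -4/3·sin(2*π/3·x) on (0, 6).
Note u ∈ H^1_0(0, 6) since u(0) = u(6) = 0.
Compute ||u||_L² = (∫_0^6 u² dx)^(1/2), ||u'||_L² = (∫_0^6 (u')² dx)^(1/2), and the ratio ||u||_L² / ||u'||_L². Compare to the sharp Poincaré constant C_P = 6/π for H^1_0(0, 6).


||u||_L² / ||u'||_L² = 3/(2*π) < C_P = 6/π.

u(x) = -4/3·sin(2*π/3·x), so u'(x) = -8*π*cos(2*π*x/3)/9.
Writing u(x) = A·sin(kπx/L) with A = -4/3 and k = 4, use ∫_0^L sin²(kπx/L) dx = L/2 and ∫_0^L cos²(kπx/L) dx = L/2.
u² = 16/9·sin²(2*π/3·x) and (u')² = 64*π^2/81·cos²(2*π/3·x), and each of sin², cos² integrates to L/2 = 3 over (0, 6).
∫_0^6 u² dx = 16/3, so ||u||_L² = 4*sqrt(3)/3.
∫_0^6 (u')² dx = 64*π^2/27, so ||u'||_L² = 8*sqrt(3)*π/9.
Ratio ||u||_L² / ||u'||_L² = 3/(2*π).
Sharp Poincaré constant on H^1_0(0, 6) is C_P = L/π = 6/π, achieved by sin(π/6·x).
This is the k = 4 harmonic; the ratio L/(kπ) is strictly less than C_P = L/π, consistent with the sharp inequality ||u||_L² ≤ C_P ||u'||_L².
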